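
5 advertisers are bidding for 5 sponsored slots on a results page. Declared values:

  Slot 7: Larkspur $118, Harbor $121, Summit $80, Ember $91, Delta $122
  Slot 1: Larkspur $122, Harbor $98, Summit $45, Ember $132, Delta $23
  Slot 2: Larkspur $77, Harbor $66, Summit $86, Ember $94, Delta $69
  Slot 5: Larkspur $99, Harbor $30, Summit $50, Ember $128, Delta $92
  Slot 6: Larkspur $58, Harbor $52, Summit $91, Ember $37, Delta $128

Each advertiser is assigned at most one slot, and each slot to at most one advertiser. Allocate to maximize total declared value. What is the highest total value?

Optimal: Larkspur→Slot 1 ($122), Harbor→Slot 7 ($121), Summit→Slot 2 ($86), Ember→Slot 5 ($128), Delta→Slot 6 ($128) — total 122+121+86+128+128 = $585.
Max-entry greedy (repeatedly take the single best remaining cell) gives $566, worse by 19.
Next-best assignment: Larkspur→Slot 5, Harbor→Slot 7, Summit→Slot 2, Ember→Slot 1, Delta→Slot 6 = $566.

Max total: $585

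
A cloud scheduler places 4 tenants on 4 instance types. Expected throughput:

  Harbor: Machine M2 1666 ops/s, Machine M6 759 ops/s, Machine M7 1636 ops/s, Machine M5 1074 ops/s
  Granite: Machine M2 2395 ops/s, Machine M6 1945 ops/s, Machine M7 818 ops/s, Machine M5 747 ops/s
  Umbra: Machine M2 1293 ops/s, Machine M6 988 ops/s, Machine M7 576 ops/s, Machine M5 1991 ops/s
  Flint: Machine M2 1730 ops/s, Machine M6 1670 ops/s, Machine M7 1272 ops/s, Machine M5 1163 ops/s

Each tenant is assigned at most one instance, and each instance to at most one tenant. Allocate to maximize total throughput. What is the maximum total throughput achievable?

Max total: 7692 ops/s

Optimal: Harbor→Machine M7 (1636 ops/s), Granite→Machine M2 (2395 ops/s), Umbra→Machine M5 (1991 ops/s), Flint→Machine M6 (1670 ops/s) — total 1636+2395+1991+1670 = 7692 ops/s.
Next-best assignment: Harbor→Machine M7, Granite→Machine M6, Umbra→Machine M5, Flint→Machine M2 = 7302 ops/s.
Every other assignment is strictly worse.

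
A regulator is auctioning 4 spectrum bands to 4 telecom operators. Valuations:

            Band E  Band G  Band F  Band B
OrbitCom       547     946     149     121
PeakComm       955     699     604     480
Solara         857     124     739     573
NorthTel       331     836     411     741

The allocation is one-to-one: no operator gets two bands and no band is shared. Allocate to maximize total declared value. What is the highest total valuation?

Max total: $3381M

Optimal: OrbitCom→Band G ($946M), PeakComm→Band E ($955M), Solara→Band F ($739M), NorthTel→Band B ($741M) — total 946+955+739+741 = $3381M.
Next-best assignment: OrbitCom→Band G, PeakComm→Band F, Solara→Band E, NorthTel→Band B = $3148M.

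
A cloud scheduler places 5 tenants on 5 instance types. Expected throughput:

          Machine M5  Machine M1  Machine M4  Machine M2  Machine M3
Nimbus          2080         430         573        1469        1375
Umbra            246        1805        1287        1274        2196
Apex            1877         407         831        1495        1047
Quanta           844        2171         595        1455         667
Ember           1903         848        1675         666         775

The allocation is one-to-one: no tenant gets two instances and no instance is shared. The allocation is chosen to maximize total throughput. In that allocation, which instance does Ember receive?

Optimal: Nimbus→Machine M5 (2080 ops/s), Umbra→Machine M3 (2196 ops/s), Apex→Machine M2 (1495 ops/s), Quanta→Machine M1 (2171 ops/s), Ember→Machine M4 (1675 ops/s) — total 2080+2196+1495+2171+1675 = 9617 ops/s.
Next-best assignment: Nimbus→Machine M2, Umbra→Machine M3, Apex→Machine M5, Quanta→Machine M1, Ember→Machine M4 = 9388 ops/s.
Ember's own top instance is Machine M5 (1903 ops/s), but forcing Ember→Machine M5 and reassigning the rest optimally gives only 8570 ops/s — worse by 1047.

Ember receives Machine M4.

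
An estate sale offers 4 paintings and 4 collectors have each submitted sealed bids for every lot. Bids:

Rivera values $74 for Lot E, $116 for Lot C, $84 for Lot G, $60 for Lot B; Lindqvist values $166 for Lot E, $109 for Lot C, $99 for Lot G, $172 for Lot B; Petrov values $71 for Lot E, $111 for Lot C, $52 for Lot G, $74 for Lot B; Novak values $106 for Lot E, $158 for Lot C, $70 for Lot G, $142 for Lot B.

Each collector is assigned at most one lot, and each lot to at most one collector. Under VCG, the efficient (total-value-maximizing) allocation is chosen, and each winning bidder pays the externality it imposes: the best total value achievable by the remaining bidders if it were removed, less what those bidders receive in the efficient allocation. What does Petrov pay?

Petrov pays $32.

Efficient allocation: Rivera→Lot G ($84), Lindqvist→Lot E ($166), Petrov→Lot C ($111), Novak→Lot B ($142); total welfare W = $503.
Petrov receives Lot C at value $111, so the others get W − 111 = $392.
Without Petrov: best allocation of the remaining 3 bidders over all 4 lots is Rivera→Lot C ($116), Lindqvist→Lot E ($166), Novak→Lot B ($142), total $424.
VCG payment = (others' best without Petrov) − (others' welfare with Petrov) = 424 − 392 = $32.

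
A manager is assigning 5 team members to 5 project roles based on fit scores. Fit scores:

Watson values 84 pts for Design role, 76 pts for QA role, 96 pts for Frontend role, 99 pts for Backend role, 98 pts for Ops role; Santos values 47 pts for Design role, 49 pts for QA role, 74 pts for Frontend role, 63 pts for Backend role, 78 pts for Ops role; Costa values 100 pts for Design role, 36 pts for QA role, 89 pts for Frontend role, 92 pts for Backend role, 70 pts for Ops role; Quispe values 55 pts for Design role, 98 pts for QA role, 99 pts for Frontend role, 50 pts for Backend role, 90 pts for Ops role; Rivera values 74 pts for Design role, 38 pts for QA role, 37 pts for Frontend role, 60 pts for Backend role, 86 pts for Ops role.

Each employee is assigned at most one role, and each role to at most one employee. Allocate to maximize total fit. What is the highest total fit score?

Maximum total: 457 pts

Optimal: Watson→Backend role (99 pts), Santos→Frontend role (74 pts), Costa→Design role (100 pts), Quispe→QA role (98 pts), Rivera→Ops role (86 pts) — total 99+74+100+98+86 = 457 pts.
Max-entry greedy (repeatedly take the single best remaining cell) gives 433 pts, worse by 24.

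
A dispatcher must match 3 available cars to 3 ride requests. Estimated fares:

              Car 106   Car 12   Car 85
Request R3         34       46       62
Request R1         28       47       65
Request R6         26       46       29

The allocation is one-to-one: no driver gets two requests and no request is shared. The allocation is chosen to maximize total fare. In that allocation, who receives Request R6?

Car 12 receives Request R6.

Optimal: Car 106→Request R3 ($34), Car 12→Request R6 ($46), Car 85→Request R1 ($65) — total 34+46+65 = $145.
Next-best assignment: Car 106→Request R6, Car 12→Request R3, Car 85→Request R1 = $137.
Car 12's own top request is Request R1 ($47), but forcing Car 12→Request R1 and reassigning the rest optimally gives only $135 — worse by 10.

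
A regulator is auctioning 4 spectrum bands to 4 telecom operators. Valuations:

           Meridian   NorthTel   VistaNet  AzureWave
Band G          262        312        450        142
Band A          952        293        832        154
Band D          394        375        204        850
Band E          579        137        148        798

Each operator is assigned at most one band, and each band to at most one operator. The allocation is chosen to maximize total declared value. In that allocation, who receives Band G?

This is a one-to-one assignment (maximum-weight bipartite matching).
Optimal: Meridian→Band A ($952M), NorthTel→Band D ($375M), VistaNet→Band G ($450M), AzureWave→Band E ($798M) — total 952+375+450+798 = $2575M.
Column-greedy (each band in turn goes to its best remaining operator) gives $2389M, worse by 186.
Checked against all permutations: $2575M is optimal.
VistaNet's own top band is Band A ($832M), but forcing VistaNet→Band A and reassigning the rest optimally gives only $2573M — worse by 2.

VistaNet receives Band G.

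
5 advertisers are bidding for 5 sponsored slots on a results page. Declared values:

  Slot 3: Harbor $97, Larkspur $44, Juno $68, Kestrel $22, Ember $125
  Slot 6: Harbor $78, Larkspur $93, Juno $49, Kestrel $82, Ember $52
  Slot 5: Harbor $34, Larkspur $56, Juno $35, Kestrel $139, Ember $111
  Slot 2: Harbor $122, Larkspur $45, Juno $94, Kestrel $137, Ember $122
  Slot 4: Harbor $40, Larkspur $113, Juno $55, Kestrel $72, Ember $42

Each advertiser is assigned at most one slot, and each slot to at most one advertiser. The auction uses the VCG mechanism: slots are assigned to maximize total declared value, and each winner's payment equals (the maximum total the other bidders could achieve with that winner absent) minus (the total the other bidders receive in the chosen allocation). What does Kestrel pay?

Kestrel pays $5.

Efficient allocation: Harbor→Slot 6 ($78), Larkspur→Slot 4 ($113), Juno→Slot 2 ($94), Kestrel→Slot 5 ($139), Ember→Slot 3 ($125); total welfare W = $549.
Kestrel receives Slot 5 at value $139, so the others get W − 139 = $410.
Without Kestrel: best allocation of the remaining 4 bidders over all 5 slots is Harbor→Slot 3 ($97), Larkspur→Slot 4 ($113), Juno→Slot 2 ($94), Ember→Slot 5 ($111), total $415.
VCG payment = (others' best without Kestrel) − (others' welfare with Kestrel) = 415 − 410 = $5.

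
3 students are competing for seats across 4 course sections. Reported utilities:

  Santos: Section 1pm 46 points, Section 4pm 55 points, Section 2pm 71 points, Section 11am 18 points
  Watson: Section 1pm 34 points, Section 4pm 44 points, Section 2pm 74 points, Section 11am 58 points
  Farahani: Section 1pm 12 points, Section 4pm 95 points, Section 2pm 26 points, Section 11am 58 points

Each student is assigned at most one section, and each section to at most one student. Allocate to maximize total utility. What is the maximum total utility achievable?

Max total: 224 points

Optimal: Santos→Section 2pm (71 points), Watson→Section 11am (58 points), Farahani→Section 4pm (95 points) — total 71+58+95 = 224 points.
Max-entry greedy (repeatedly take the single best remaining cell) gives 215 points, worse by 9.
No other one-to-one assignment exceeds 224 points.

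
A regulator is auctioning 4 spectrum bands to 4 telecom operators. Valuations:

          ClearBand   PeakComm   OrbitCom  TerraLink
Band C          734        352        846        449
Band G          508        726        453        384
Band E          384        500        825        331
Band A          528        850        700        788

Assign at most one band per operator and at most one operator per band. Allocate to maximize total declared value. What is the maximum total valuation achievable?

Maximum total: $3073M

This is the linear assignment problem.
Optimal: ClearBand→Band C ($734M), PeakComm→Band G ($726M), OrbitCom→Band E ($825M), TerraLink→Band A ($788M) — total 734+726+825+788 = $3073M.
Max-entry greedy (repeatedly take the single best remaining cell) gives $2535M, worse by 538.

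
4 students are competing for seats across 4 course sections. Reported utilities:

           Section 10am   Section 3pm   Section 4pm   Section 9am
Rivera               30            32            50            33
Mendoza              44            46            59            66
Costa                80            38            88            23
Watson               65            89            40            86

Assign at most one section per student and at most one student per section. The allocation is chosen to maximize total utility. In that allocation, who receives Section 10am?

Costa receives Section 10am.

Optimal: Rivera→Section 4pm (50 points), Mendoza→Section 9am (66 points), Costa→Section 10am (80 points), Watson→Section 3pm (89 points) — total 50+66+80+89 = 285 points.
Column-greedy (each section in turn goes to its best remaining student) gives 261 points, worse by 24.
Costa's own top section is Section 4pm (88 points), but forcing Costa→Section 4pm and reassigning the rest optimally gives only 273 points — worse by 12.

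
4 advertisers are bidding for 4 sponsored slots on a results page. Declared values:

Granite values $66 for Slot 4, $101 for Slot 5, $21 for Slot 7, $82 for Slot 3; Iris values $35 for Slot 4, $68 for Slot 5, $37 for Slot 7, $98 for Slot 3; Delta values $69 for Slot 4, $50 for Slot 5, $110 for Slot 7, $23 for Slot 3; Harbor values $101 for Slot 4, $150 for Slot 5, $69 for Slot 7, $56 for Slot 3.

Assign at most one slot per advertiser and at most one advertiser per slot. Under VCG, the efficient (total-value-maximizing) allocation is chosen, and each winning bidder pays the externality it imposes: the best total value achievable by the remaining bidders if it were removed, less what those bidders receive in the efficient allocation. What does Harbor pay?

Harbor pays $35.

Efficient allocation: Granite→Slot 4 ($66), Iris→Slot 3 ($98), Delta→Slot 7 ($110), Harbor→Slot 5 ($150); total welfare W = $424.
Harbor receives Slot 5 at value $150, so the others get W − 150 = $274.
Without Harbor: best allocation of the remaining 3 bidders over all 4 slots is Granite→Slot 5 ($101), Iris→Slot 3 ($98), Delta→Slot 7 ($110), total $309.
VCG payment = (others' best without Harbor) − (others' welfare with Harbor) = 309 − 274 = $35.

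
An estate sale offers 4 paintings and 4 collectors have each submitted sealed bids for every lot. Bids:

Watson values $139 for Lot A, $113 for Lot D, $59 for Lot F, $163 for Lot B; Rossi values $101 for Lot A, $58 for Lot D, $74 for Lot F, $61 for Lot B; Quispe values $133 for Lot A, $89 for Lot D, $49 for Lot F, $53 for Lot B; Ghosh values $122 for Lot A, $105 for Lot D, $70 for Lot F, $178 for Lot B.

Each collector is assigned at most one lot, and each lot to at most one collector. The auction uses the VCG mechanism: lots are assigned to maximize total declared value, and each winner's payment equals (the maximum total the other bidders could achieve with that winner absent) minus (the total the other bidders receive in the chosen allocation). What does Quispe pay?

Quispe pays $27.

Efficient allocation: Watson→Lot D ($113), Rossi→Lot F ($74), Quispe→Lot A ($133), Ghosh→Lot B ($178); total welfare W = $498.
Quispe receives Lot A at value $133, so the others get W − 133 = $365.
Without Quispe: best allocation of the remaining 3 bidders over all 4 lots is Watson→Lot D ($113), Rossi→Lot A ($101), Ghosh→Lot B ($178), total $392.
VCG payment = (others' best without Quispe) − (others' welfare with Quispe) = 392 − 365 = $27.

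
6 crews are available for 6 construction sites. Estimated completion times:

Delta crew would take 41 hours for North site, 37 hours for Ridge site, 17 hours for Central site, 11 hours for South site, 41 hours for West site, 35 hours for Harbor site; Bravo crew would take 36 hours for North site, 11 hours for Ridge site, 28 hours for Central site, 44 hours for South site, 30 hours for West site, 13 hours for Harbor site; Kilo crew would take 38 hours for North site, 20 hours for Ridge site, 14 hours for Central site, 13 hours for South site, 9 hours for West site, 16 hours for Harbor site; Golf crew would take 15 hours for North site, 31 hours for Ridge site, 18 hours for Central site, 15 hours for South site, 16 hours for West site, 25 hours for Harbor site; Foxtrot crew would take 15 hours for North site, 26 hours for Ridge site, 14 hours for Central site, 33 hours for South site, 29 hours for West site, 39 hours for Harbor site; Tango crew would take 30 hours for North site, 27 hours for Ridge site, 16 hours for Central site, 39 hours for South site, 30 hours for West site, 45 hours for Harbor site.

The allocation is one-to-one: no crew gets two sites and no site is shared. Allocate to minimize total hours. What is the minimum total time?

Optimal: Delta crew→South site (11 hours), Bravo crew→Ridge site (11 hours), Kilo crew→Harbor site (16 hours), Golf crew→West site (16 hours), Foxtrot crew→North site (15 hours), Tango crew→Central site (16 hours) — total 11+11+16+16+15+16 = 85 hours.
Column-greedy (each site in turn goes to its cheapest remaining crew) gives 125 hours, worse by 40.
Next-best assignment: Delta crew→South site, Bravo crew→Ridge site, Kilo crew→West site, Golf crew→Harbor site, Foxtrot crew→North site, Tango crew→Central site = 87 hours.
Checked against all permutations: 85 hours is optimal.

Min total: 85 hours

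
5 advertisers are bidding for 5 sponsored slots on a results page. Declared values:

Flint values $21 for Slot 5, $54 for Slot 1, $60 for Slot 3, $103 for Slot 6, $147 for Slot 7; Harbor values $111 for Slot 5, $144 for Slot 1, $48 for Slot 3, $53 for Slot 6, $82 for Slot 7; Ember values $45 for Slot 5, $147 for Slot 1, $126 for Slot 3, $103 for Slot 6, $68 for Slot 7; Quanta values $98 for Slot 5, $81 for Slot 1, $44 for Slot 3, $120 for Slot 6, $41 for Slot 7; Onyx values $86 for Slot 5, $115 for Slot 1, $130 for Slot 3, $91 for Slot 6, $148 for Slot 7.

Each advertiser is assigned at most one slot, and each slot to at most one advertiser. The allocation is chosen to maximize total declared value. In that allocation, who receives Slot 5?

Harbor receives Slot 5.

This is a one-to-one assignment (maximum-weight bipartite matching).
Optimal: Flint→Slot 7 ($147), Harbor→Slot 5 ($111), Ember→Slot 1 ($147), Quanta→Slot 6 ($120), Onyx→Slot 3 ($130) — total 147+111+147+120+130 = $655.
Row-greedy (each advertiser in turn takes its best remaining slot) gives $623, worse by 32.
Harbor's own top slot is Slot 1 ($144), but forcing Harbor→Slot 1 and reassigning the rest optimally gives only $623 — worse by 32.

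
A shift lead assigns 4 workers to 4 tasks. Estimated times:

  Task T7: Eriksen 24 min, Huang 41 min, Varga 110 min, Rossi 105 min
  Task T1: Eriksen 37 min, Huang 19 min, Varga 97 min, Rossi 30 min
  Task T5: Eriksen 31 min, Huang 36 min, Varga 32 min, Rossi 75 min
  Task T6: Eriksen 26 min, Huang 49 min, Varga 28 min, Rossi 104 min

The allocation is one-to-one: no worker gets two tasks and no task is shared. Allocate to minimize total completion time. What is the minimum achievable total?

This is a one-to-one assignment (minimum-cost bipartite matching).
Optimal: Eriksen→Task T7 (24 min), Huang→Task T5 (36 min), Varga→Task T6 (28 min), Rossi→Task T1 (30 min) — total 24+36+28+30 = 118 min.
Row-greedy (each worker in turn takes its cheapest remaining task) gives 146 min, worse by 28.
Next-best assignment: Eriksen→Task T6, Huang→Task T7, Varga→Task T5, Rossi→Task T1 = 129 min.
Swapping Huang↔Rossi (Huang→Task T1 19 min, Rossi→Task T5 75 min) adds 28.

Minimum total: 118 min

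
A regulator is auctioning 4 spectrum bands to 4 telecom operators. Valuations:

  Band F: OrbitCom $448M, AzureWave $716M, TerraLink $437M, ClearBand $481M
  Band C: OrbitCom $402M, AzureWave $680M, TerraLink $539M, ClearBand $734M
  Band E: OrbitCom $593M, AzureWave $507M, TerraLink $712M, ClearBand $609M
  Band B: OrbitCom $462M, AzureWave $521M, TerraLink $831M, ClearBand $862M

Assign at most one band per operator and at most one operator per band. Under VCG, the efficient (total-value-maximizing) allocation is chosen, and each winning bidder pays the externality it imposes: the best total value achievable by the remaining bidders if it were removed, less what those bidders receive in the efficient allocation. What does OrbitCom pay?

OrbitCom pays $9M.

Efficient allocation: OrbitCom→Band E ($593M), AzureWave→Band F ($716M), TerraLink→Band B ($831M), ClearBand→Band C ($734M); total welfare W = $2874M.
OrbitCom receives Band E at value $593M, so the others get W − 593 = $2281M.
Without OrbitCom: best allocation of the remaining 3 bidders over all 4 bands is AzureWave→Band F ($716M), TerraLink→Band E ($712M), ClearBand→Band B ($862M), total $2290M.
VCG payment = (others' best without OrbitCom) − (others' welfare with OrbitCom) = 2290 − 2281 = $9M.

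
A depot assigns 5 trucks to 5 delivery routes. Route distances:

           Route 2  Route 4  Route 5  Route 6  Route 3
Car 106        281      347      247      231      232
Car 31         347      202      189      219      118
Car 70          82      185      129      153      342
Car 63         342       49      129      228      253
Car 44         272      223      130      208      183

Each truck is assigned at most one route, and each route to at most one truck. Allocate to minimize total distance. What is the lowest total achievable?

Minimum total: 610 km

Optimal: Car 106→Route 6 (231 km), Car 31→Route 3 (118 km), Car 70→Route 2 (82 km), Car 63→Route 4 (49 km), Car 44→Route 5 (130 km) — total 231+118+82+49+130 = 610 km.
Column-greedy (each route in turn goes to its cheapest remaining truck) gives 712 km, worse by 102.
Swapping Car 106↔Car 44 (Car 106→Route 5 247 km, Car 44→Route 6 208 km) adds 94.
No other one-to-one assignment undercuts 610 km.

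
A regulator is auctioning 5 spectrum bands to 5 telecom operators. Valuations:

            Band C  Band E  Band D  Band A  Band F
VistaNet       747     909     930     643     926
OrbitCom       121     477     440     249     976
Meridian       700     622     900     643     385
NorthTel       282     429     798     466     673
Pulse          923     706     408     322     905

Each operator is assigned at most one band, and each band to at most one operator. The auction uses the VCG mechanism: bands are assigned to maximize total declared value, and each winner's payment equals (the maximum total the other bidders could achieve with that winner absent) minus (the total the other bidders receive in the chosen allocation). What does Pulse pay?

Pulse pays $57M.

Efficient allocation: VistaNet→Band E ($909M), OrbitCom→Band F ($976M), Meridian→Band A ($643M), NorthTel→Band D ($798M), Pulse→Band C ($923M); total welfare W = $4249M.
Pulse receives Band C at value $923M, so the others get W − 923 = $3326M.
Without Pulse: best allocation of the remaining 4 bidders over all 5 bands is VistaNet→Band E ($909M), OrbitCom→Band F ($976M), Meridian→Band C ($700M), NorthTel→Band D ($798M), total $3383M.
VCG payment = (others' best without Pulse) − (others' welfare with Pulse) = 3383 − 3326 = $57M.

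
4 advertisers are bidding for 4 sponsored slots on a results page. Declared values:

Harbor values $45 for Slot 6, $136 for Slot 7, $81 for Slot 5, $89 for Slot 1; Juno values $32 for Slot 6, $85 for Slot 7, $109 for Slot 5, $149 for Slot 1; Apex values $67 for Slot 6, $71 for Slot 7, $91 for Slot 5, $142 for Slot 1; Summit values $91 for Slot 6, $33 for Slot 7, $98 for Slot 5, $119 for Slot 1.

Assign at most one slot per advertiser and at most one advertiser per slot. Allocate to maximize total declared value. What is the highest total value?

Max total: $478

Treat this as an assignment problem: match each advertiser to one slot.
Optimal: Harbor→Slot 7 ($136), Juno→Slot 5 ($109), Apex→Slot 1 ($142), Summit→Slot 6 ($91) — total 136+109+142+91 = $478.
Row-greedy (each advertiser in turn takes its best remaining slot) gives $467, worse by 11.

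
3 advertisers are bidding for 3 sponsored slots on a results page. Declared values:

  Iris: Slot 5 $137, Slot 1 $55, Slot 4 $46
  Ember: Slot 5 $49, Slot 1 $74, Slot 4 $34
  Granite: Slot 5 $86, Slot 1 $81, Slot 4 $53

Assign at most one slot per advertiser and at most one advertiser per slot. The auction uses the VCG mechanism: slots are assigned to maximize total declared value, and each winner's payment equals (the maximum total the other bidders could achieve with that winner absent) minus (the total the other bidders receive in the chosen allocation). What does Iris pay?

Efficient allocation: Iris→Slot 5 ($137), Ember→Slot 1 ($74), Granite→Slot 4 ($53); total welfare W = $264.
Iris receives Slot 5 at value $137, so the others get W − 137 = $127.
Without Iris: best allocation of the remaining 2 bidders over all 3 slots is Ember→Slot 1 ($74), Granite→Slot 5 ($86), total $160.
VCG payment = (others' best without Iris) − (others' welfare with Iris) = 160 − 127 = $33.

Iris pays $33.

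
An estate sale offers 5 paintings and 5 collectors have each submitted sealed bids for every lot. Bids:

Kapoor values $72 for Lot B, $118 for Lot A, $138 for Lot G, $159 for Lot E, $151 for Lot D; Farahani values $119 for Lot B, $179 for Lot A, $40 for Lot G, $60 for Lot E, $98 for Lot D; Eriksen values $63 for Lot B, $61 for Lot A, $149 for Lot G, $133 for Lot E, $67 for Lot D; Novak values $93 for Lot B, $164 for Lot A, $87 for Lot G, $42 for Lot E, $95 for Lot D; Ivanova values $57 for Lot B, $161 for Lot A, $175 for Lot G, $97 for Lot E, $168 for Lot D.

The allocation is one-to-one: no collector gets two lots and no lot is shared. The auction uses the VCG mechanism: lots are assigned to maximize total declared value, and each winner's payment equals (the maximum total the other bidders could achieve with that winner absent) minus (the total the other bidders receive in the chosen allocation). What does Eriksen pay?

Efficient allocation: Kapoor→Lot E ($159), Farahani→Lot B ($119), Eriksen→Lot G ($149), Novak→Lot A ($164), Ivanova→Lot D ($168); total welfare W = $759.
Eriksen receives Lot G at value $149, so the others get W − 149 = $610.
Without Eriksen: best allocation of the remaining 4 bidders over all 5 lots is Kapoor→Lot E ($159), Farahani→Lot B ($119), Novak→Lot A ($164), Ivanova→Lot G ($175), total $617.
VCG payment = (others' best without Eriksen) − (others' welfare with Eriksen) = 617 − 610 = $7.

Eriksen pays $7.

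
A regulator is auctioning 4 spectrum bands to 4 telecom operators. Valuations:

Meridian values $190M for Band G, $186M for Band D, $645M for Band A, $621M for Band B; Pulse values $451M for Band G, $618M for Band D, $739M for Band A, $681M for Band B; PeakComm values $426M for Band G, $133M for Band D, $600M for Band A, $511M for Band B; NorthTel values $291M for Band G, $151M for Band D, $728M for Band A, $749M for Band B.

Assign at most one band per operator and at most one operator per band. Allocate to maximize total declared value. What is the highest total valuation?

Optimal: Meridian→Band A ($645M), Pulse→Band D ($618M), PeakComm→Band G ($426M), NorthTel→Band B ($749M) — total 645+618+426+749 = $2438M.
Row-greedy (each operator in turn takes its best remaining band) gives $1903M, worse by 535.

Maximum total: $2438M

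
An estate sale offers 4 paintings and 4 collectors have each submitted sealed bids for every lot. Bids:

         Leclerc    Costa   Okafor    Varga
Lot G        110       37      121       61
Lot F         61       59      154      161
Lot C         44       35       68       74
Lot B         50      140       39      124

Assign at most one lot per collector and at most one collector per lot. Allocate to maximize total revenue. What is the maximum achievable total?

Treat this as an assignment problem: match each collector to one lot.
Optimal: Leclerc→Lot G ($110), Costa→Lot B ($140), Okafor→Lot C ($68), Varga→Lot F ($161) — total 110+140+68+161 = $479.
Max-entry greedy (repeatedly take the single best remaining cell) gives $466, worse by 13.
Swapping Okafor↔Varga (Okafor→Lot F $154, Varga→Lot C $74) loses 1.

Max total: $479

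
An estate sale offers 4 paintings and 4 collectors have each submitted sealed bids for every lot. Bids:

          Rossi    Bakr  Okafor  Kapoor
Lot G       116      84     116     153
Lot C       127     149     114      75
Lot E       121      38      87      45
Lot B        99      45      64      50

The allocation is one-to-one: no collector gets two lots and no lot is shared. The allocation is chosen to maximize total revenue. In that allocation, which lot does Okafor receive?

Optimal: Rossi→Lot B ($99), Bakr→Lot C ($149), Okafor→Lot E ($87), Kapoor→Lot G ($153) — total 99+149+87+153 = $488.
Swapping Bakr↔Okafor (Bakr→Lot E $38, Okafor→Lot C $114) loses 84.
Checked against all permutations: $488 is optimal.
Okafor's own top lot is Lot G ($116), but forcing Okafor→Lot G and reassigning the rest optimally gives only $436 — worse by 52.

Okafor receives Lot E.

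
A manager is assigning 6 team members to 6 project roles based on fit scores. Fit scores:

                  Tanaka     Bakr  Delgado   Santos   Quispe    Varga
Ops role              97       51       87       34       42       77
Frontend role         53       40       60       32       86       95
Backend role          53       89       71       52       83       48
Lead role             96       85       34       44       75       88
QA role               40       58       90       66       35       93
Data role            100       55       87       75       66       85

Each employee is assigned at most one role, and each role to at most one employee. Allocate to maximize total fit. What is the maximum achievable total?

Max total: 526 pts

This is a one-to-one assignment (maximum-weight bipartite matching).
Optimal: Tanaka→Lead role (96 pts), Bakr→Backend role (89 pts), Delgado→Ops role (87 pts), Santos→Data role (75 pts), Quispe→Frontend role (86 pts), Varga→QA role (93 pts) — total 96+89+87+75+86+93 = 526 pts.
Max-entry greedy (repeatedly take the single best remaining cell) gives 483 pts, worse by 43.
Swapping Bakr↔Santos (Bakr→Data role 55 pts, Santos→Backend role 52 pts) loses 57.
Checked against all permutations: 526 pts is optimal.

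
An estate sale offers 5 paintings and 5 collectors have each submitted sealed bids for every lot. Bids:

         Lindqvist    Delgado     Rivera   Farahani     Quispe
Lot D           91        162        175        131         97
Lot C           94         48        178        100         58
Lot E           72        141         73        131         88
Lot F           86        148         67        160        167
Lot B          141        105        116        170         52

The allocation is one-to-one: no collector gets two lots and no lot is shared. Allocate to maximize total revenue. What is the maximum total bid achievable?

Max total: $779

Treat this as an assignment problem: match each collector to one lot.
Optimal: Lindqvist→Lot B ($141), Delgado→Lot D ($162), Rivera→Lot C ($178), Farahani→Lot E ($131), Quispe→Lot F ($167) — total 141+162+178+131+167 = $779.
Max-entry greedy (repeatedly take the single best remaining cell) gives $749, worse by 30.
Next-best assignment: Lindqvist→Lot B, Delgado→Lot E, Rivera→Lot C, Farahani→Lot D, Quispe→Lot F = $758.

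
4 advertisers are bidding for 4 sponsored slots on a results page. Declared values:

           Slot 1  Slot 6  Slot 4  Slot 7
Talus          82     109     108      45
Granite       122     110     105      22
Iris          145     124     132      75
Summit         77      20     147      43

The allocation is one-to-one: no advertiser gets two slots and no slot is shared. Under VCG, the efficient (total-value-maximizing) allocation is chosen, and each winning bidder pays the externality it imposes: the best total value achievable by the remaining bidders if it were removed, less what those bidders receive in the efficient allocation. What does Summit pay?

Summit pays $57.

Efficient allocation: Talus→Slot 6 ($109), Granite→Slot 1 ($122), Iris→Slot 7 ($75), Summit→Slot 4 ($147); total welfare W = $453.
Summit receives Slot 4 at value $147, so the others get W − 147 = $306.
Without Summit: best allocation of the remaining 3 bidders over all 4 slots is Talus→Slot 6 ($109), Granite→Slot 1 ($122), Iris→Slot 4 ($132), total $363.
VCG payment = (others' best without Summit) − (others' welfare with Summit) = 363 − 306 = $57.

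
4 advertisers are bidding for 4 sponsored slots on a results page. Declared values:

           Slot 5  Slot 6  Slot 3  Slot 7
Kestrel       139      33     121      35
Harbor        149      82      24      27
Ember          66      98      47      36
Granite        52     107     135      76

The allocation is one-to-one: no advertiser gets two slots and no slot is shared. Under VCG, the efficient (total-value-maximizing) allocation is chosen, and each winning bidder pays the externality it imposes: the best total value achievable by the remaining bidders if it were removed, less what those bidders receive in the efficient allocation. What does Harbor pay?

Harbor pays $77.

Efficient allocation: Kestrel→Slot 3 ($121), Harbor→Slot 5 ($149), Ember→Slot 6 ($98), Granite→Slot 7 ($76); total welfare W = $444.
Harbor receives Slot 5 at value $149, so the others get W − 149 = $295.
Without Harbor: best allocation of the remaining 3 bidders over all 4 slots is Kestrel→Slot 5 ($139), Ember→Slot 6 ($98), Granite→Slot 3 ($135), total $372.
VCG payment = (others' best without Harbor) − (others' welfare with Harbor) = 372 − 295 = $77.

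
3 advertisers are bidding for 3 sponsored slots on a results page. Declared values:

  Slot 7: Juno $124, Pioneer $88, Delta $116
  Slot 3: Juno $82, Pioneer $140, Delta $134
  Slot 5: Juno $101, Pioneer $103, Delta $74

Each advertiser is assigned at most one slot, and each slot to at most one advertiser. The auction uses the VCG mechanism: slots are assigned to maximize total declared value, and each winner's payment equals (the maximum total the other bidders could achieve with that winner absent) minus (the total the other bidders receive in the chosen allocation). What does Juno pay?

Juno pays $19.

Efficient allocation: Juno→Slot 7 ($124), Pioneer→Slot 5 ($103), Delta→Slot 3 ($134); total welfare W = $361.
Juno receives Slot 7 at value $124, so the others get W − 124 = $237.
Without Juno: best allocation of the remaining 2 bidders over all 3 slots is Pioneer→Slot 3 ($140), Delta→Slot 7 ($116), total $256.
VCG payment = (others' best without Juno) − (others' welfare with Juno) = 256 − 237 = $19.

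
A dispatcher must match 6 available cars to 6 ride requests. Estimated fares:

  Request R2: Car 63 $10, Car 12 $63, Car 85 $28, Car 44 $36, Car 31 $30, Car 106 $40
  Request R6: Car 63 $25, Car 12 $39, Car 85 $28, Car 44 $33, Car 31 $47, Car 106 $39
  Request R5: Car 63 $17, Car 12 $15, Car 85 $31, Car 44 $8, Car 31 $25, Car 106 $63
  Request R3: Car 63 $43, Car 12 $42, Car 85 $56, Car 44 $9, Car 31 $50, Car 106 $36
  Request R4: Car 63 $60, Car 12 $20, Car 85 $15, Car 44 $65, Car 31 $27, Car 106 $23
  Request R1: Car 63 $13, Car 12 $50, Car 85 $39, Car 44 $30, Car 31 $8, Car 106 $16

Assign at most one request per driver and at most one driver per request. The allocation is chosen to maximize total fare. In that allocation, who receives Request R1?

Car 85 receives Request R1.

Optimal: Car 63→Request R3 ($43), Car 12→Request R2 ($63), Car 85→Request R1 ($39), Car 44→Request R4 ($65), Car 31→Request R6 ($47), Car 106→Request R5 ($63) — total 43+63+39+65+47+63 = $320.
Row-greedy (each driver in turn takes its best remaining request) gives $253, worse by 67.
No other one-to-one assignment exceeds $320.
Car 85's own top request is Request R3 ($56), but forcing Car 85→Request R3 and reassigning the rest optimally gives only $319 — worse by 1.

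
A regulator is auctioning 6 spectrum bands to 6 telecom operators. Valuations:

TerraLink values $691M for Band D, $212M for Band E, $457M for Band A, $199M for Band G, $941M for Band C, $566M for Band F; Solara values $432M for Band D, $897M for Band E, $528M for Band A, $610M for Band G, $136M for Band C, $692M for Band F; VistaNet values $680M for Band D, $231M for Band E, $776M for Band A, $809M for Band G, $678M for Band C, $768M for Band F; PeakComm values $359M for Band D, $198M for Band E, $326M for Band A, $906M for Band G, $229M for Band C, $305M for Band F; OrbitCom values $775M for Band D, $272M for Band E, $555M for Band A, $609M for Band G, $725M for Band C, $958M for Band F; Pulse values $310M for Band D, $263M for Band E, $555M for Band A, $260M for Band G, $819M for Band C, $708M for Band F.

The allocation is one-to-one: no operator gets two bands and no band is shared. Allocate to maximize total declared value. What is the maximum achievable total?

Max total: $5047M

Optimal: TerraLink→Band D ($691M), Solara→Band E ($897M), VistaNet→Band A ($776M), PeakComm→Band G ($906M), OrbitCom→Band F ($958M), Pulse→Band C ($819M) — total 691+897+776+906+958+819 = $5047M.
Column-greedy (each band in turn goes to its best remaining operator) gives $5003M, worse by 44.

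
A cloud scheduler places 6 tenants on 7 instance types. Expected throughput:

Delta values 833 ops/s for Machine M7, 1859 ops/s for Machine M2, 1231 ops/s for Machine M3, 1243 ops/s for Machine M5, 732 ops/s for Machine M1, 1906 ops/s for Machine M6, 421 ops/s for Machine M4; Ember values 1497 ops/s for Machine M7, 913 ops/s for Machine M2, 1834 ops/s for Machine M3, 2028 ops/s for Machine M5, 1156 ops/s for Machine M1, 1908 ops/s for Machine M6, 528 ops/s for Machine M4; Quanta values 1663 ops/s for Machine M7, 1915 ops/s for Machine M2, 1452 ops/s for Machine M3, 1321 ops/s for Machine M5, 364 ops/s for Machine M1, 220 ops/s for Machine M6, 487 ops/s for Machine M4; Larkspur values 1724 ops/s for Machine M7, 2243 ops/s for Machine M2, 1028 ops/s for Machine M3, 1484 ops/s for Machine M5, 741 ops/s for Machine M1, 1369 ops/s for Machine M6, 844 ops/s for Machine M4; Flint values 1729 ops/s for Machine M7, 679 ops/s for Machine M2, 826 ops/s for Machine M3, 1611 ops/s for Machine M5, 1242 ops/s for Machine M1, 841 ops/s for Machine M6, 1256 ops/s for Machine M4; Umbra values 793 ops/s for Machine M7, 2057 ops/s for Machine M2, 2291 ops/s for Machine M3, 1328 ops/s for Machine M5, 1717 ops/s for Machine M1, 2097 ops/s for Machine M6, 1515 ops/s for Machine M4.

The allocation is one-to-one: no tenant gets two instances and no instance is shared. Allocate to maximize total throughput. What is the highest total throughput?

Max total: 11387 ops/s

Optimal: Delta→Machine M6 (1906 ops/s), Ember→Machine M5 (2028 ops/s), Quanta→Machine M7 (1663 ops/s), Larkspur→Machine M2 (2243 ops/s), Flint→Machine M4 (1256 ops/s), Umbra→Machine M3 (2291 ops/s) — total 1906+2028+1663+2243+1256+2291 = 11387 ops/s.
Swapping Delta↔Quanta (Delta→Machine M7 833 ops/s, Quanta→Machine M6 220 ops/s) loses 2516.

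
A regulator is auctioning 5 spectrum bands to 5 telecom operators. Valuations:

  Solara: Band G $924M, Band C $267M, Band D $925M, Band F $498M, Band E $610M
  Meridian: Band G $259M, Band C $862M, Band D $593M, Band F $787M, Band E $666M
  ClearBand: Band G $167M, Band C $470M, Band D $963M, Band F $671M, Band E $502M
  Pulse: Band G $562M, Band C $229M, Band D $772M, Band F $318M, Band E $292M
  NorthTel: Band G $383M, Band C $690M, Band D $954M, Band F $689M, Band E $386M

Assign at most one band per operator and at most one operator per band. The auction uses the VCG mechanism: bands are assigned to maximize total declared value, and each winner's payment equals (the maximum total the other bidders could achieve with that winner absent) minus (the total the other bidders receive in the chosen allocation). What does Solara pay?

Solara pays $251M.

Efficient allocation: Solara→Band G ($924M), Meridian→Band C ($862M), ClearBand→Band E ($502M), Pulse→Band D ($772M), NorthTel→Band F ($689M); total welfare W = $3749M.
Solara receives Band G at value $924M, so the others get W − 924 = $2825M.
Without Solara: best allocation of the remaining 4 bidders over all 5 bands is Meridian→Band C ($862M), ClearBand→Band D ($963M), Pulse→Band G ($562M), NorthTel→Band F ($689M), total $3076M.
VCG payment = (others' best without Solara) − (others' welfare with Solara) = 3076 − 2825 = $251M.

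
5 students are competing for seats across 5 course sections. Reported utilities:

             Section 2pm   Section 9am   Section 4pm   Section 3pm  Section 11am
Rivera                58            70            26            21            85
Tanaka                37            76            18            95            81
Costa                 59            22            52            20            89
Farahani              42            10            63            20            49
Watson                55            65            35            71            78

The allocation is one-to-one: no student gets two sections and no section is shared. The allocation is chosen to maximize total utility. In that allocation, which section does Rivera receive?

Optimal: Rivera→Section 9am (70 points), Tanaka→Section 3pm (95 points), Costa→Section 11am (89 points), Farahani→Section 4pm (63 points), Watson→Section 2pm (55 points) — total 70+95+89+63+55 = 372 points.
Column-greedy (each section in turn goes to its best remaining student) gives 354 points, worse by 18.
Rivera's own top section is Section 11am (85 points), but forcing Rivera→Section 11am and reassigning the rest optimally gives only 367 points — worse by 5.

Rivera receives Section 9am.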